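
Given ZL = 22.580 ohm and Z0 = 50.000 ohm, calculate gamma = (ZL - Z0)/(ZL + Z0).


gamma = (22.580 - 50.000) / (22.580 + 50.000) = -0.3778

-0.3778


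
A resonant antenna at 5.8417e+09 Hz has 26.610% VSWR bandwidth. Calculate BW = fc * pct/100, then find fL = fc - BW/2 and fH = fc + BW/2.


BW = 5.8417e+09 * 26.610/100 = 1.554476e+09 Hz
fL = 5.8417e+09 - 1.554476e+09/2 = 5.064e+09 Hz
fH = 5.8417e+09 + 1.554476e+09/2 = 6.619e+09 Hz

BW=1.554e+09 Hz, fL=5.064e+09 Hz, fH=6.619e+09 Hz


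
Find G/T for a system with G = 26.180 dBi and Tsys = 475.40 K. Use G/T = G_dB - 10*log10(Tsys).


G/T = 26.180 - 10*log10(475.40) = 26.180 - 26.77059 = -0.5906 dB/K

-0.5906 dB/K


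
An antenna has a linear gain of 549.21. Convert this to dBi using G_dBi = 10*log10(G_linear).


G_dBi = 10 * log10(549.21) = 27.40 dBi

27.40 dBi


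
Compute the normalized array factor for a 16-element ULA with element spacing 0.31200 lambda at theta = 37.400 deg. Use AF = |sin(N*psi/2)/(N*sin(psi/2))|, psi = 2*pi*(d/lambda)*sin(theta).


psi = 2*pi*0.31200*sin(37.400 deg) = 1.190672 rad
AF = |sin(16*1.190672/2) / (16*sin(1.190672/2))| = 0.01119

0.01119


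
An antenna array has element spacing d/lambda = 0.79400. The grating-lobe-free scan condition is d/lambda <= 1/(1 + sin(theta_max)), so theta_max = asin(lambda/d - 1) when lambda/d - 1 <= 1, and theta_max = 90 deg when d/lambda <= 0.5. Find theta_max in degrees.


lambda/d - 1 = 1/0.79400 - 1 = 0.2594458
theta_max = asin(0.2594458) = 15.04 deg

15.04 deg


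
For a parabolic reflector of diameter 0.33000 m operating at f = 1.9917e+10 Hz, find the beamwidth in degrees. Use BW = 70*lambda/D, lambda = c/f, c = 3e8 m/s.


lambda = c / f = 3.0000e+08 / 1.9917e+10 = 0.01506251 m
BW = 70 * 0.01506251 / 0.33000 = 3.195 deg

3.195 deg


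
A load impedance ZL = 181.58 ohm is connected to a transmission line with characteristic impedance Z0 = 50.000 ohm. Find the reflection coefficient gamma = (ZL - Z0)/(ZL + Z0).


gamma = (181.58 - 50.000) / (181.58 + 50.000) = 0.5682

0.5682


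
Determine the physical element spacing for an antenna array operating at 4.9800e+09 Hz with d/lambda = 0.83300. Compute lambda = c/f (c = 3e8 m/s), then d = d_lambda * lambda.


lambda = c / f = 3.0000e+08 / 4.9800e+09 = 0.06024096 m
d = 0.83300 * 0.06024096 = 0.05018 m

0.05018 m


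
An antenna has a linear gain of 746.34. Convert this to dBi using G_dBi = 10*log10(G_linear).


G_dBi = 10 * log10(746.34) = 28.73 dBi

28.73 dBi


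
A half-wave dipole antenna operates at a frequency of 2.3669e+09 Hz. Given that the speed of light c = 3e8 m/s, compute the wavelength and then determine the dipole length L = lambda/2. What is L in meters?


lambda = c / f = 3.0000e+08 / 2.3669e+09 = 0.1267481 m
L = lambda / 2 = 0.1267481 / 2 = 0.06337 m

0.06337 m


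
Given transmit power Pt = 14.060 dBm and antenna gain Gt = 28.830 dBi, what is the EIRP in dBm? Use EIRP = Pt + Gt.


EIRP = Pt + Gt = 14.060 + 28.830 = 42.89 dBm

42.89 dBm


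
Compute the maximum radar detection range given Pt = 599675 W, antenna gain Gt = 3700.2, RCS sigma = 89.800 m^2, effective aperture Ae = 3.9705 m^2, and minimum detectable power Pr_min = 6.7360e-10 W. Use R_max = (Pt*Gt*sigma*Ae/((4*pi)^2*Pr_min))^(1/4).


R^4 = 599675*3700.2*89.800*3.9705 / ((4*pi)^2 * 6.7360e-10) = 7.437738e+18
R_max = 7.437738e+18^0.25 = 52223 m

52223 m


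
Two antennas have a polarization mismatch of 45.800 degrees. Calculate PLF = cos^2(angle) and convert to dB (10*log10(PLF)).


PLF_linear = cos^2(45.800 deg) = 0.4860392
PLF_dB = 10 * log10(0.4860392) = -3.133 dB

-3.133 dB


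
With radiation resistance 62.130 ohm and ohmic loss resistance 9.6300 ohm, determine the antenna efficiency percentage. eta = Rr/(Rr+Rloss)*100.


eta = 62.130 / (62.130 + 9.6300) * 100 = 86.58%

86.58%


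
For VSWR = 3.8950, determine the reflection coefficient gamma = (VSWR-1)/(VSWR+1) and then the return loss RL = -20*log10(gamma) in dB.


gamma = (3.8950 - 1) / (3.8950 + 1) = 0.5914198
RL = -20 * log10(0.5914198) = 4.562 dB

4.562 dB


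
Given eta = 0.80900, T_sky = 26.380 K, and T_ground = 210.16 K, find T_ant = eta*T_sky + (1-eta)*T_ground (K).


T_ant = 0.80900 * 26.380 + (1 - 0.80900) * 210.16 = 61.48 K

61.48 K


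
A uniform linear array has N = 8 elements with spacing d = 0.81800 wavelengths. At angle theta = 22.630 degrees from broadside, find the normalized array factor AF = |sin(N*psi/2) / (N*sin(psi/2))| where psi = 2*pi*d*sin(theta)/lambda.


psi = 2*pi*0.81800*sin(22.630 deg) = 1.977626 rad
AF = |sin(8*1.977626/2) / (8*sin(1.977626/2))| = 0.1494

0.1494


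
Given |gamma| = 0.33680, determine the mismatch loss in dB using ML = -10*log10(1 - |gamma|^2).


ML = -10 * log10(1 - 0.33680^2) = -10 * log10(0.88656576) = 0.5229 dB

0.5229 dB


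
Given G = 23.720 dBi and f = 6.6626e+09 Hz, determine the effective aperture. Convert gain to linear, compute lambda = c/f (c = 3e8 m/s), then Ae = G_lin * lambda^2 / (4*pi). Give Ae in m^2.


lambda = c / f = 3.0000e+08 / 6.6626e+09 = 0.04502747 m
G_linear = 10^(23.720/10) = 235.5049
Ae = G_linear * lambda^2 / (4*pi) = 235.5049 * 0.04502747^2 / (4*pi) = 0.03800 m^2

0.03800 m^2


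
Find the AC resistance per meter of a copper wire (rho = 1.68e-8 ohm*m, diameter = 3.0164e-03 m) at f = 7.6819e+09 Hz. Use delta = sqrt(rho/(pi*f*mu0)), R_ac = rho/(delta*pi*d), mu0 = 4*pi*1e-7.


delta = sqrt(1.68e-8 / (pi * 7.6819e+09 * 4*pi*1e-7)) = 7.442870e-07 m
R_ac = 1.68e-8 / (7.442870e-07 * pi * 3.0164e-03) = 2.382 ohm/m

2.382 ohm/m


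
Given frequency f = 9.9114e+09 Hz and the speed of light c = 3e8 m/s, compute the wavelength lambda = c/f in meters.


lambda = c / f = 3.0000e+08 / 9.9114e+09 = 0.03027 m

0.03027 m


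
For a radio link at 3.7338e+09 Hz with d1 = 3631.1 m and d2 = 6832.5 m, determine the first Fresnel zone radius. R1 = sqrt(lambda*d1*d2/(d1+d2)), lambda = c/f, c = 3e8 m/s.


lambda = c / f = 3.0000e+08 / 3.7338e+09 = 0.08034710 m
R1 = sqrt(0.08034710 * 3631.1 * 6832.5 / (3631.1 + 6832.5)) = 13.80 m

13.80 m


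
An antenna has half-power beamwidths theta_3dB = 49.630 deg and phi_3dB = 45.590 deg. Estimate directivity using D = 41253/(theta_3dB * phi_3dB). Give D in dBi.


D_linear = 41253 / (49.630 * 45.590) = 18.23231
D_dBi = 10 * log10(18.23231) = 12.61 dBi

12.61 dBi


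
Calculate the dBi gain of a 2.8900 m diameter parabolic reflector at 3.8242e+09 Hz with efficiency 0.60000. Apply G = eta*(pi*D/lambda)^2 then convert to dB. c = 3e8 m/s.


lambda = c / f = 3.0000e+08 / 3.8242e+09 = 0.07844778 m
G_linear = 0.60000 * (pi * 2.8900 / 0.07844778)^2 = 8036.841
G_dBi = 10 * log10(8036.841) = 39.05 dBi

39.05 dBi


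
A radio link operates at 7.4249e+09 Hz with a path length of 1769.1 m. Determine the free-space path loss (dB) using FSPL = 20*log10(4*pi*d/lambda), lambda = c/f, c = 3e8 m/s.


lambda = c / f = 3.0000e+08 / 7.4249e+09 = 0.04040458 m
FSPL = 20 * log10(4*pi*1769.1/0.04040458) = 114.8 dB

114.8 dB


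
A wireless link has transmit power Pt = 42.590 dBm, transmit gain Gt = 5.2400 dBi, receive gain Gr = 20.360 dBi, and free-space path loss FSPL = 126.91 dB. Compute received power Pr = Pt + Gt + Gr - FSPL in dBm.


Pr = 42.590 + 5.2400 + 20.360 - 126.91 = -58.72 dBm

-58.72 dBm


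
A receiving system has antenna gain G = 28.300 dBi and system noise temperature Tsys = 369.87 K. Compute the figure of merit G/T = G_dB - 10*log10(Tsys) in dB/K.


G/T = 28.300 - 10*log10(369.87) = 28.300 - 25.68049 = 2.620 dB/K

2.620 dB/K


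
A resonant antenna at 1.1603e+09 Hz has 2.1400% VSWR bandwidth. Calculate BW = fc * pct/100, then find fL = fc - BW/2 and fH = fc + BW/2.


BW = 1.1603e+09 * 2.1400/100 = 2.483042e+07 Hz
fL = 1.1603e+09 - 2.483042e+07/2 = 1.148e+09 Hz
fH = 1.1603e+09 + 2.483042e+07/2 = 1.173e+09 Hz

BW=2.483e+07 Hz, fL=1.148e+09 Hz, fH=1.173e+09 Hz


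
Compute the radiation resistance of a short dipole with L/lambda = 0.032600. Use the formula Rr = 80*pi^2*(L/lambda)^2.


Rr = 80 * pi^2 * (0.032600)^2 = 80 * 9.869604 * 1.062760e-03 = 0.8391 ohm

0.8391 ohm


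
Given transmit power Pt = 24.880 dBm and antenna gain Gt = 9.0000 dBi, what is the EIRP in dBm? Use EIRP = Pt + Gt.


EIRP = Pt + Gt = 24.880 + 9.0000 = 33.88 dBm

33.88 dBm


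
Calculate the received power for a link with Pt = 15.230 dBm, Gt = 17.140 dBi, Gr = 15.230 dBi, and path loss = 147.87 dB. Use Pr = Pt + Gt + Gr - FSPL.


Pr = 15.230 + 17.140 + 15.230 - 147.87 = -100.27 dBm

-100.27 dBm


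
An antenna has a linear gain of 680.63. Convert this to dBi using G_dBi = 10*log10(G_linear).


G_dBi = 10 * log10(680.63) = 28.33 dBi

28.33 dBi


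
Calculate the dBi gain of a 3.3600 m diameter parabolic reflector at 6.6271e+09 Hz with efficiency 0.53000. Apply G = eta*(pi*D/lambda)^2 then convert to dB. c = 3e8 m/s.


lambda = c / f = 3.0000e+08 / 6.6271e+09 = 0.04526867 m
G_linear = 0.53000 * (pi * 3.3600 / 0.04526867)^2 = 28817.66
G_dBi = 10 * log10(28817.66) = 44.60 dBi

44.60 dBi


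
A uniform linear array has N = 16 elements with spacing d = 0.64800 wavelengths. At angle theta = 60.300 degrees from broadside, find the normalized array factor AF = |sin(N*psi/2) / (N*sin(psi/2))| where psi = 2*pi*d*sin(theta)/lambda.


psi = 2*pi*0.64800*sin(60.300 deg) = 3.536637 rad
AF = |sin(16*3.536637/2) / (16*sin(3.536637/2))| = 1.196e-03

1.196e-03


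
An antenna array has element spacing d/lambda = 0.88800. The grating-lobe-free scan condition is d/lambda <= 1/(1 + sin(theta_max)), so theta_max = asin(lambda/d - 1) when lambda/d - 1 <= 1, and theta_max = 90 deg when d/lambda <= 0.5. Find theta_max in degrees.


lambda/d - 1 = 1/0.88800 - 1 = 0.1261261
theta_max = asin(0.1261261) = 7.246 deg

7.246 deg


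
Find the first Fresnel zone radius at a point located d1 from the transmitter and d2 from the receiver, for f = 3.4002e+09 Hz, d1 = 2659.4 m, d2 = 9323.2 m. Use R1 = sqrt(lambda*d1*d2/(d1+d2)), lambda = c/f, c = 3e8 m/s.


lambda = c / f = 3.0000e+08 / 3.4002e+09 = 0.08823010 m
R1 = sqrt(0.08823010 * 2659.4 * 9323.2 / (2659.4 + 9323.2)) = 13.51 m

13.51 m


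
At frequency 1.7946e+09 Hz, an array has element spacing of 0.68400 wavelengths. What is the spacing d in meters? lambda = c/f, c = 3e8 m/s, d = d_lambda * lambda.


lambda = c / f = 3.0000e+08 / 1.7946e+09 = 0.1671682 m
d = 0.68400 * 0.1671682 = 0.1143 m

0.1143 m


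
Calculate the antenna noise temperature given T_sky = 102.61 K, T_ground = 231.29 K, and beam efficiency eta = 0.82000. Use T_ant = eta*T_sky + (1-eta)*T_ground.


T_ant = 0.82000 * 102.61 + (1 - 0.82000) * 231.29 = 125.8 K

125.8 K


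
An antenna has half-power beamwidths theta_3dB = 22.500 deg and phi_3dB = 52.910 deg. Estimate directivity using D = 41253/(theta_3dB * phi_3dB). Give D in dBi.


D_linear = 41253 / (22.500 * 52.910) = 34.65255
D_dBi = 10 * log10(34.65255) = 15.40 dBi

15.40 dBi


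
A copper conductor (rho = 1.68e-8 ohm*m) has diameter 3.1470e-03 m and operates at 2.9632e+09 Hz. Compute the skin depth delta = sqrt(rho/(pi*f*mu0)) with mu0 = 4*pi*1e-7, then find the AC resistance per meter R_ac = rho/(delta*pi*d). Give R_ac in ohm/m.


delta = sqrt(1.68e-8 / (pi * 2.9632e+09 * 4*pi*1e-7)) = 1.198379e-06 m
R_ac = 1.68e-8 / (1.198379e-06 * pi * 3.1470e-03) = 1.418 ohm/m

1.418 ohm/m


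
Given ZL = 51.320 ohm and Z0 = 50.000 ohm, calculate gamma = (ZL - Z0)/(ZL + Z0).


gamma = (51.320 - 50.000) / (51.320 + 50.000) = 0.01303

0.01303


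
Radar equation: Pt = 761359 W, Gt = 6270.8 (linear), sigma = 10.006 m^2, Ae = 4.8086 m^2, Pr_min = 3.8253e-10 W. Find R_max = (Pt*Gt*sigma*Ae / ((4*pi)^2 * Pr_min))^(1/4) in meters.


R^4 = 761359*6270.8*10.006*4.8086 / ((4*pi)^2 * 3.8253e-10) = 3.802825e+18
R_max = 3.802825e+18^0.25 = 44160 m

44160 m


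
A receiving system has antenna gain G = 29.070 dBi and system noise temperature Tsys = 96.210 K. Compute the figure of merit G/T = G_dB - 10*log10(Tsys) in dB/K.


G/T = 29.070 - 10*log10(96.210) = 29.070 - 19.83220 = 9.238 dB/K

9.238 dB/K


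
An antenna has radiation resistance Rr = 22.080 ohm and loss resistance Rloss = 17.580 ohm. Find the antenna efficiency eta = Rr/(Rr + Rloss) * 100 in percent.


eta = 22.080 / (22.080 + 17.580) * 100 = 55.67%

55.67%


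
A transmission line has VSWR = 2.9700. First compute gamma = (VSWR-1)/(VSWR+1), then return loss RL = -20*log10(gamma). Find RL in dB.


gamma = (2.9700 - 1) / (2.9700 + 1) = 0.4962217
RL = -20 * log10(0.4962217) = 6.086 dB

6.086 dB


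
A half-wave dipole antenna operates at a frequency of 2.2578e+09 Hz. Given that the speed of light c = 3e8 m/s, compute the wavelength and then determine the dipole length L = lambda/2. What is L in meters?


lambda = c / f = 3.0000e+08 / 2.2578e+09 = 0.1328727 m
L = lambda / 2 = 0.1328727 / 2 = 0.06644 m

0.06644 m


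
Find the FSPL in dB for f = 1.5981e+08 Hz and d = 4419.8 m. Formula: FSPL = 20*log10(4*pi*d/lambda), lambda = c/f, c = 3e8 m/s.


lambda = c / f = 3.0000e+08 / 1.5981e+08 = 1.877229 m
FSPL = 20 * log10(4*pi*4419.8/1.877229) = 89.42 dB

89.42 dB


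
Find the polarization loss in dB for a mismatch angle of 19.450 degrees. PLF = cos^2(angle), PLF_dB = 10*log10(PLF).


PLF_linear = cos^2(19.450 deg) = 0.8891216
PLF_dB = 10 * log10(0.8891216) = -0.5104 dB

-0.5104 dB


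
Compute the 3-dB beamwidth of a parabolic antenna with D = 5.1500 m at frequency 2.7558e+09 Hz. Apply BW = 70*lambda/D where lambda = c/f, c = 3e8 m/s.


lambda = c / f = 3.0000e+08 / 2.7558e+09 = 0.1088613 m
BW = 70 * 0.1088613 / 5.1500 = 1.480 deg

1.480 deg


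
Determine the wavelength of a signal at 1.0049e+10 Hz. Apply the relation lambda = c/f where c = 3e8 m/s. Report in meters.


lambda = c / f = 3.0000e+08 / 1.0049e+10 = 0.02985 m

0.02985 m


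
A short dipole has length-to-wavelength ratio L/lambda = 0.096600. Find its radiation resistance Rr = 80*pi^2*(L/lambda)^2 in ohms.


Rr = 80 * pi^2 * (0.096600)^2 = 80 * 9.869604 * 9.331560e-03 = 7.368 ohm

7.368 ohm


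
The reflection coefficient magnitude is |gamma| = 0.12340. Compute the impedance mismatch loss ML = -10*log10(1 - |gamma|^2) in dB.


ML = -10 * log10(1 - 0.12340^2) = -10 * log10(0.98477244) = 0.06664 dB

0.06664 dB


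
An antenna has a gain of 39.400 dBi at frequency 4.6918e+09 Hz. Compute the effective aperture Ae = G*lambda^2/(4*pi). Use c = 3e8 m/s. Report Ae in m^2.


lambda = c / f = 3.0000e+08 / 4.6918e+09 = 0.06394134 m
G_linear = 10^(39.400/10) = 8709.636
Ae = G_linear * lambda^2 / (4*pi) = 8709.636 * 0.06394134^2 / (4*pi) = 2.834 m^2

2.834 m^2


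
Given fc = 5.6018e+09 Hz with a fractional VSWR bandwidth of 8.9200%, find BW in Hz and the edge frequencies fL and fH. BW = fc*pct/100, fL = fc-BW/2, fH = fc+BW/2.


BW = 5.6018e+09 * 8.9200/100 = 4.996806e+08 Hz
fL = 5.6018e+09 - 4.996806e+08/2 = 5.352e+09 Hz
fH = 5.6018e+09 + 4.996806e+08/2 = 5.852e+09 Hz

BW=4.997e+08 Hz, fL=5.352e+09 Hz, fH=5.852e+09 Hz


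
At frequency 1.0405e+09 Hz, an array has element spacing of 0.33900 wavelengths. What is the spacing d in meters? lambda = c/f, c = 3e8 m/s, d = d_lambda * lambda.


lambda = c / f = 3.0000e+08 / 1.0405e+09 = 0.2883229 m
d = 0.33900 * 0.2883229 = 0.09774 m

0.09774 m


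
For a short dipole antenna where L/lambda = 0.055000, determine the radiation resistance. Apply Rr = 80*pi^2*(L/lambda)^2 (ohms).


Rr = 80 * pi^2 * (0.055000)^2 = 80 * 9.869604 * 3.025000e-03 = 2.388 ohm

2.388 ohm


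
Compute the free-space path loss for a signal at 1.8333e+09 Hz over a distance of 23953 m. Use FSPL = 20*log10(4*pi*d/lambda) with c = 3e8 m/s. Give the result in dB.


lambda = c / f = 3.0000e+08 / 1.8333e+09 = 0.1636393 m
FSPL = 20 * log10(4*pi*23953/0.1636393) = 125.3 dB

125.3 dB


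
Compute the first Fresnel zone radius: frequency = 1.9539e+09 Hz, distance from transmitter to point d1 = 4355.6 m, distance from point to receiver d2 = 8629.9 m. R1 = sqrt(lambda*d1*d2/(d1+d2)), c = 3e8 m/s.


lambda = c / f = 3.0000e+08 / 1.9539e+09 = 0.1535391 m
R1 = sqrt(0.1535391 * 4355.6 * 8629.9 / (4355.6 + 8629.9)) = 21.08 m

21.08 m


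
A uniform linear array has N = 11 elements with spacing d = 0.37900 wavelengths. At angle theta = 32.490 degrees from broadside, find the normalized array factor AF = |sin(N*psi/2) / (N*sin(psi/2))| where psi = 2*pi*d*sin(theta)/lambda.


psi = 2*pi*0.37900*sin(32.490 deg) = 1.279136 rad
AF = |sin(11*1.279136/2) / (11*sin(1.279136/2))| = 0.1041

0.1041


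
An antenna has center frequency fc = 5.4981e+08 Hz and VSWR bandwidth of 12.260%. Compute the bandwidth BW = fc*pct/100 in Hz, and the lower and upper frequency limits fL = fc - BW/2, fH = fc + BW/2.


BW = 5.4981e+08 * 12.260/100 = 6.740671e+07 Hz
fL = 5.4981e+08 - 6.740671e+07/2 = 5.161e+08 Hz
fH = 5.4981e+08 + 6.740671e+07/2 = 5.835e+08 Hz

BW=6.741e+07 Hz, fL=5.161e+08 Hz, fH=5.835e+08 Hz


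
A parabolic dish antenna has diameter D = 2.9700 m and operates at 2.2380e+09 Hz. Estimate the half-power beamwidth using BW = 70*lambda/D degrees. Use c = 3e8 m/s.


lambda = c / f = 3.0000e+08 / 2.2380e+09 = 0.1340483 m
BW = 70 * 0.1340483 / 2.9700 = 3.159 deg

3.159 deg


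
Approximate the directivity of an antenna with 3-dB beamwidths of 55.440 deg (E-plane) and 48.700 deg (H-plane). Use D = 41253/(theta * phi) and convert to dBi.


D_linear = 41253 / (55.440 * 48.700) = 15.27930
D_dBi = 10 * log10(15.27930) = 11.84 dBi

11.84 dBi


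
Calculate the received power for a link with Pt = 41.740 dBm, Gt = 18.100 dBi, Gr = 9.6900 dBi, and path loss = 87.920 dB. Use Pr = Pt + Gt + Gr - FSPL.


Pr = 41.740 + 18.100 + 9.6900 - 87.920 = -18.39 dBm

-18.39 dBm


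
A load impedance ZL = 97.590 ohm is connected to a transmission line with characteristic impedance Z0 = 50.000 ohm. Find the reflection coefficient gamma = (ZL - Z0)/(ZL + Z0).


gamma = (97.590 - 50.000) / (97.590 + 50.000) = 0.3224

0.3224


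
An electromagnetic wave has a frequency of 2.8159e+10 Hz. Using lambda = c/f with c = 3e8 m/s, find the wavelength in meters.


lambda = c / f = 3.0000e+08 / 2.8159e+10 = 0.01065 m

0.01065 m


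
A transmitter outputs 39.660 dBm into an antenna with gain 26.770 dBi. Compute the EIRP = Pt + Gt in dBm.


EIRP = Pt + Gt = 39.660 + 26.770 = 66.43 dBm

66.43 dBm


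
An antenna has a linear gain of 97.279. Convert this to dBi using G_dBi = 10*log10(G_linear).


G_dBi = 10 * log10(97.279) = 19.88 dBi

19.88 dBi


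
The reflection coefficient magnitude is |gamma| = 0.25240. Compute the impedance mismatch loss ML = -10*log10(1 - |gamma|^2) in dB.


ML = -10 * log10(1 - 0.25240^2) = -10 * log10(0.93629424) = 0.2859 dB

0.2859 dB


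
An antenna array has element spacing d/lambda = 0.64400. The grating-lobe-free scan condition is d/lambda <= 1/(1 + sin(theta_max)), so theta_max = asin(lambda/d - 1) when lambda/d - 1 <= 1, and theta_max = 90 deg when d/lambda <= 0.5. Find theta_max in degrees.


lambda/d - 1 = 1/0.64400 - 1 = 0.5527950
theta_max = asin(0.5527950) = 33.56 deg

33.56 deg


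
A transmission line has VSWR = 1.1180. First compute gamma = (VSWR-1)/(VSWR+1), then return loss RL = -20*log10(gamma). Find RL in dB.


gamma = (1.1180 - 1) / (1.1180 + 1) = 0.05571294
RL = -20 * log10(0.05571294) = 25.08 dB

25.08 dB


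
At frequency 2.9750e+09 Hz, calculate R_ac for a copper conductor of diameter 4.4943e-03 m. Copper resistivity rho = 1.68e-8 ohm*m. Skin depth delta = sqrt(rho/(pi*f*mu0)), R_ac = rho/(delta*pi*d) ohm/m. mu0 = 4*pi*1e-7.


delta = sqrt(1.68e-8 / (pi * 2.9750e+09 * 4*pi*1e-7)) = 1.196000e-06 m
R_ac = 1.68e-8 / (1.196000e-06 * pi * 4.4943e-03) = 0.9949 ohm/m

0.9949 ohm/m


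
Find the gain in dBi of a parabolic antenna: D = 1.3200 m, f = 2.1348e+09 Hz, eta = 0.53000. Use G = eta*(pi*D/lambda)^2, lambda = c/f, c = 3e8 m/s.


lambda = c / f = 3.0000e+08 / 2.1348e+09 = 0.1405284 m
G_linear = 0.53000 * (pi * 1.3200 / 0.1405284)^2 = 461.5250
G_dBi = 10 * log10(461.5250) = 26.64 dBi

26.64 dBi


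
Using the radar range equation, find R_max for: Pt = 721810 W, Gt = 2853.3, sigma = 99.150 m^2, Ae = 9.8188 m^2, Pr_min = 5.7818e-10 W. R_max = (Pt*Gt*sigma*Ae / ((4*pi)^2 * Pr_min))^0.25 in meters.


R^4 = 721810*2853.3*99.150*9.8188 / ((4*pi)^2 * 5.7818e-10) = 2.196032e+19
R_max = 2.196032e+19^0.25 = 68456 m

68456 m


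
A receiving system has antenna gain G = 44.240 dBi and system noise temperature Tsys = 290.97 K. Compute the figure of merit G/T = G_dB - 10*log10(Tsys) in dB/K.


G/T = 44.240 - 10*log10(290.97) = 44.240 - 24.63848 = 19.60 dB/K

19.60 dB/K


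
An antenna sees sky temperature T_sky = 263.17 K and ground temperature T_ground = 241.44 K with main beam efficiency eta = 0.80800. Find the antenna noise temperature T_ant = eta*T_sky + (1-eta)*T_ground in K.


T_ant = 0.80800 * 263.17 + (1 - 0.80800) * 241.44 = 259.0 K

259.0 K


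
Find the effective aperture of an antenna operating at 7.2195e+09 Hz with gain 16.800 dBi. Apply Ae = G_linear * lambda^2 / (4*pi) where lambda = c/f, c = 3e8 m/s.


lambda = c / f = 3.0000e+08 / 7.2195e+09 = 0.04155412 m
G_linear = 10^(16.800/10) = 47.86301
Ae = G_linear * lambda^2 / (4*pi) = 47.86301 * 0.04155412^2 / (4*pi) = 6.577e-03 m^2

6.577e-03 m^2


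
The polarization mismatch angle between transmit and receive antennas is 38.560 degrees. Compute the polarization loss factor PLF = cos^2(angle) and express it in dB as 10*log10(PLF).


PLF_linear = cos^2(38.560 deg) = 0.6114549
PLF_dB = 10 * log10(0.6114549) = -2.136 dB

-2.136 dB


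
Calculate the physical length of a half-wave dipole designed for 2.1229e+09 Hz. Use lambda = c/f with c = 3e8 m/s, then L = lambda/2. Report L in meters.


lambda = c / f = 3.0000e+08 / 2.1229e+09 = 0.1413161 m
L = lambda / 2 = 0.1413161 / 2 = 0.07066 m

0.07066 m


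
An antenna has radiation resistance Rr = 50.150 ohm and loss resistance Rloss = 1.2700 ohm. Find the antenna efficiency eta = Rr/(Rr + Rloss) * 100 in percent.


eta = 50.150 / (50.150 + 1.2700) * 100 = 97.53%

97.53%


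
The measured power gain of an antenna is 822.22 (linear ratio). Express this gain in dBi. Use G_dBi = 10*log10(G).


G_dBi = 10 * log10(822.22) = 29.15 dBi

29.15 dBi


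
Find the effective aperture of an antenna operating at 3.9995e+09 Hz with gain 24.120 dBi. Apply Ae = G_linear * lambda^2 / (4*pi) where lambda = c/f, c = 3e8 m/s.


lambda = c / f = 3.0000e+08 / 3.9995e+09 = 0.07500938 m
G_linear = 10^(24.120/10) = 258.2260
Ae = G_linear * lambda^2 / (4*pi) = 258.2260 * 0.07500938^2 / (4*pi) = 0.1156 m^2

0.1156 m^2


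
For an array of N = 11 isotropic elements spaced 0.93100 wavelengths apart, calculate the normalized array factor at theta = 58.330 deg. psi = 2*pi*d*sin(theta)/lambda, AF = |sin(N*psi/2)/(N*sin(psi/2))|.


psi = 2*pi*0.93100*sin(58.330 deg) = 4.978552 rad
AF = |sin(11*4.978552/2) / (11*sin(4.978552/2))| = 0.1166

0.1166


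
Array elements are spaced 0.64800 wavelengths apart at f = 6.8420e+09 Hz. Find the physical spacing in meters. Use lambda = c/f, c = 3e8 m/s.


lambda = c / f = 3.0000e+08 / 6.8420e+09 = 0.04384683 m
d = 0.64800 * 0.04384683 = 0.02841 m

0.02841 m


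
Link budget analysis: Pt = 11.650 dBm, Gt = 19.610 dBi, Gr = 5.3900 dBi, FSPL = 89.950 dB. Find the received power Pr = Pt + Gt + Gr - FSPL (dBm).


Pr = 11.650 + 19.610 + 5.3900 - 89.950 = -53.30 dBm

-53.30 dBm


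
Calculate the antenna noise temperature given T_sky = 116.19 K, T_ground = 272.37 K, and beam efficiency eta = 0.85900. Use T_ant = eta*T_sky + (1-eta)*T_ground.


T_ant = 0.85900 * 116.19 + (1 - 0.85900) * 272.37 = 138.2 K

138.2 K


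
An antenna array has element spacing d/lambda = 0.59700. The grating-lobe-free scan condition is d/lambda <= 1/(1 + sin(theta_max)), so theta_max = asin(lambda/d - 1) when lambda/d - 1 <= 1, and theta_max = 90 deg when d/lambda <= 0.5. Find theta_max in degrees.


lambda/d - 1 = 1/0.59700 - 1 = 0.6750419
theta_max = asin(0.6750419) = 42.46 deg

42.46 deg


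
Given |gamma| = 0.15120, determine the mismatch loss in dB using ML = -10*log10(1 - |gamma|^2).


ML = -10 * log10(1 - 0.15120^2) = -10 * log10(0.97713856) = 0.1004 dB

0.1004 dB


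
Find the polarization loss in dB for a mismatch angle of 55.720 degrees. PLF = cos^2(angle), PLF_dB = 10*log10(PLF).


PLF_linear = cos^2(55.720 deg) = 0.3172367
PLF_dB = 10 * log10(0.3172367) = -4.986 dB

-4.986 dB


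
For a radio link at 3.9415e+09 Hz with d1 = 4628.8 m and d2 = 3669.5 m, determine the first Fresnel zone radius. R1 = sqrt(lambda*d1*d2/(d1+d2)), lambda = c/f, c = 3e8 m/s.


lambda = c / f = 3.0000e+08 / 3.9415e+09 = 0.07611315 m
R1 = sqrt(0.07611315 * 4628.8 * 3669.5 / (4628.8 + 3669.5)) = 12.48 m

12.48 m


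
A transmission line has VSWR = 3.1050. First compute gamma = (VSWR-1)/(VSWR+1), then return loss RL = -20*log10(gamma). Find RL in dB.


gamma = (3.1050 - 1) / (3.1050 + 1) = 0.5127893
RL = -20 * log10(0.5127893) = 5.801 dB

5.801 dB


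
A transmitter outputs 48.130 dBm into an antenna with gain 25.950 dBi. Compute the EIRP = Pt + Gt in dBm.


EIRP = Pt + Gt = 48.130 + 25.950 = 74.08 dBm

74.08 dBm


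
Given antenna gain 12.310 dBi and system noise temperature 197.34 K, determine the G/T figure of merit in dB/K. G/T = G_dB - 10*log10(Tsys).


G/T = 12.310 - 10*log10(197.34) = 12.310 - 22.95215 = -10.64 dB/K

-10.64 dB/K


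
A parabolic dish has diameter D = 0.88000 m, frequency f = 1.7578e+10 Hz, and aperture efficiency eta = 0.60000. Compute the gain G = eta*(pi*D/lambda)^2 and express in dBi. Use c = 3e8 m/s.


lambda = c / f = 3.0000e+08 / 1.7578e+10 = 0.01706679 m
G_linear = 0.60000 * (pi * 0.88000 / 0.01706679)^2 = 15743.91
G_dBi = 10 * log10(15743.91) = 41.97 dBi

41.97 dBi


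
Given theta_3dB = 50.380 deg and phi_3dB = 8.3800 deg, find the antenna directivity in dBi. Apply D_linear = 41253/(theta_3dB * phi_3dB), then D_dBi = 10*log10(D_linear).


D_linear = 41253 / (50.380 * 8.3800) = 97.71323
D_dBi = 10 * log10(97.71323) = 19.90 dBi

19.90 dBi


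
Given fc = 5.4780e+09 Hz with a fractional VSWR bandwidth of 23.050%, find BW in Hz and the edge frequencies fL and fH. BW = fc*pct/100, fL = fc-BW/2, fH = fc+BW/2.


BW = 5.4780e+09 * 23.050/100 = 1.262679e+09 Hz
fL = 5.4780e+09 - 1.262679e+09/2 = 4.847e+09 Hz
fH = 5.4780e+09 + 1.262679e+09/2 = 6.109e+09 Hz

BW=1.263e+09 Hz, fL=4.847e+09 Hz, fH=6.109e+09 Hz


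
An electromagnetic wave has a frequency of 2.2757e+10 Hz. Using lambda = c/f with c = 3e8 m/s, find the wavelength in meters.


lambda = c / f = 3.0000e+08 / 2.2757e+10 = 0.01318 m

0.01318 m


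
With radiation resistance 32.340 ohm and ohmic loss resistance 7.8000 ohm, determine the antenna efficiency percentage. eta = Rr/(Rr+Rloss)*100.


eta = 32.340 / (32.340 + 7.8000) * 100 = 80.57%

80.57%


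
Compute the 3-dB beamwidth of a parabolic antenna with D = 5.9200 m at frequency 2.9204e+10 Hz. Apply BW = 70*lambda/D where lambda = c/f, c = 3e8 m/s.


lambda = c / f = 3.0000e+08 / 2.9204e+10 = 0.01027257 m
BW = 70 * 0.01027257 / 5.9200 = 0.1215 deg

0.1215 deg


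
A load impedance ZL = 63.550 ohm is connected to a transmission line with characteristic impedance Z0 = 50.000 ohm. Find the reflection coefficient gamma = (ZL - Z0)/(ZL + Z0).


gamma = (63.550 - 50.000) / (63.550 + 50.000) = 0.1193

0.1193


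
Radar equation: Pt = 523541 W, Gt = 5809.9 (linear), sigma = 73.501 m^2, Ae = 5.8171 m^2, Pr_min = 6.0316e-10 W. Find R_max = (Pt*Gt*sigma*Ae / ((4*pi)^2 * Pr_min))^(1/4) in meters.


R^4 = 523541*5809.9*73.501*5.8171 / ((4*pi)^2 * 6.0316e-10) = 1.365422e+19
R_max = 1.365422e+19^0.25 = 60788 m

60788 m


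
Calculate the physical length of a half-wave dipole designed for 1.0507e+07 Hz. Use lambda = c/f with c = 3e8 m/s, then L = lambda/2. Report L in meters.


lambda = c / f = 3.0000e+08 / 1.0507e+07 = 28.55239 m
L = lambda / 2 = 28.55239 / 2 = 14.28 m

14.28 m


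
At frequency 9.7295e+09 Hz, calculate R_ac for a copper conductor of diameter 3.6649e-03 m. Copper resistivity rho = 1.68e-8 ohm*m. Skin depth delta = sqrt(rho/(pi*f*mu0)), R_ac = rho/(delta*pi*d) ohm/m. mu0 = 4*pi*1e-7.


delta = sqrt(1.68e-8 / (pi * 9.7295e+09 * 4*pi*1e-7)) = 6.613472e-07 m
R_ac = 1.68e-8 / (6.613472e-07 * pi * 3.6649e-03) = 2.206 ohm/m

2.206 ohm/m


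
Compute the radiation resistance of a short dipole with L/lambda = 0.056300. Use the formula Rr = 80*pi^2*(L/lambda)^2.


Rr = 80 * pi^2 * (0.056300)^2 = 80 * 9.869604 * 3.169690e-03 = 2.503 ohm

2.503 ohm


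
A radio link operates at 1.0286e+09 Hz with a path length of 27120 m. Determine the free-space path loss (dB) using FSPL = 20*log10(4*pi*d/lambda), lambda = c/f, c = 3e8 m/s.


lambda = c / f = 3.0000e+08 / 1.0286e+09 = 0.2916586 m
FSPL = 20 * log10(4*pi*27120/0.2916586) = 121.4 dB

121.4 dB


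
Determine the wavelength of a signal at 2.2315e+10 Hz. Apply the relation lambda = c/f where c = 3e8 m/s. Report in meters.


lambda = c / f = 3.0000e+08 / 2.2315e+10 = 0.01344 m

0.01344 m


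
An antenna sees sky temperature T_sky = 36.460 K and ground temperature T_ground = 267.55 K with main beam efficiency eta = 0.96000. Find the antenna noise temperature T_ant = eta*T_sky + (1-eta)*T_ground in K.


T_ant = 0.96000 * 36.460 + (1 - 0.96000) * 267.55 = 45.70 K

45.70 K


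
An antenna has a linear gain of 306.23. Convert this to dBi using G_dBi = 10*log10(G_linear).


G_dBi = 10 * log10(306.23) = 24.86 dBi

24.86 dBi


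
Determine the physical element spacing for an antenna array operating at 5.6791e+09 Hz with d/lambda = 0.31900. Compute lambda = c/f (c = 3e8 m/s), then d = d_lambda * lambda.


lambda = c / f = 3.0000e+08 / 5.6791e+09 = 0.05282527 m
d = 0.31900 * 0.05282527 = 0.01685 m

0.01685 m


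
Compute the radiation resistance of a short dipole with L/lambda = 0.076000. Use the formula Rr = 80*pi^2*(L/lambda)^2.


Rr = 80 * pi^2 * (0.076000)^2 = 80 * 9.869604 * 5.776000e-03 = 4.561 ohm

4.561 ohm


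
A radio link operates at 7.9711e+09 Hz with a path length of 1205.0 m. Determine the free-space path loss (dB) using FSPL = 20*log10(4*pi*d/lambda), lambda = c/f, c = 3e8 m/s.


lambda = c / f = 3.0000e+08 / 7.9711e+09 = 0.03763596 m
FSPL = 20 * log10(4*pi*1205.0/0.03763596) = 112.1 dB

112.1 dB


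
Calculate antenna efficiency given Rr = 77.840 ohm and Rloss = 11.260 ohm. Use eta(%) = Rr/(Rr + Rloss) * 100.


eta = 77.840 / (77.840 + 11.260) * 100 = 87.36%

87.36%


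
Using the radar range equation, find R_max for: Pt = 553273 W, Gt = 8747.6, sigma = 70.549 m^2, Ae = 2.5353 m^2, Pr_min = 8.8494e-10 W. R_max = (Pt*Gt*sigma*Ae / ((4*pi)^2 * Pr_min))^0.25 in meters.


R^4 = 553273*8747.6*70.549*2.5353 / ((4*pi)^2 * 8.8494e-10) = 6.194626e+18
R_max = 6.194626e+18^0.25 = 49889 m

49889 m


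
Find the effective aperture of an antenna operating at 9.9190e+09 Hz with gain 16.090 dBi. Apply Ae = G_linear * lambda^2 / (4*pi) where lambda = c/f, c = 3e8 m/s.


lambda = c / f = 3.0000e+08 / 9.9190e+09 = 0.03024498 m
G_linear = 10^(16.090/10) = 40.64433
Ae = G_linear * lambda^2 / (4*pi) = 40.64433 * 0.03024498^2 / (4*pi) = 2.959e-03 m^2

2.959e-03 m^2


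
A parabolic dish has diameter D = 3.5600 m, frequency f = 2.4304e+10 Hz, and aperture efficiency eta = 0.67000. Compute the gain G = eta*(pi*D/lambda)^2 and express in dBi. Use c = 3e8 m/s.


lambda = c / f = 3.0000e+08 / 2.4304e+10 = 0.01234365 m
G_linear = 0.67000 * (pi * 3.5600 / 0.01234365)^2 = 550031.2
G_dBi = 10 * log10(550031.2) = 57.40 dBi

57.40 dBi


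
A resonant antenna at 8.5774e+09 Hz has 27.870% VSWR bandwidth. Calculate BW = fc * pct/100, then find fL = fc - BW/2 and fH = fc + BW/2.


BW = 8.5774e+09 * 27.870/100 = 2.390521e+09 Hz
fL = 8.5774e+09 - 2.390521e+09/2 = 7.382e+09 Hz
fH = 8.5774e+09 + 2.390521e+09/2 = 9.773e+09 Hz

BW=2.391e+09 Hz, fL=7.382e+09 Hz, fH=9.773e+09 Hz


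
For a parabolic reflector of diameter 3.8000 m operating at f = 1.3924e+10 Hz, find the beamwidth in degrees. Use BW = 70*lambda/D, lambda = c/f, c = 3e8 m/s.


lambda = c / f = 3.0000e+08 / 1.3924e+10 = 0.02154553 m
BW = 70 * 0.02154553 / 3.8000 = 0.3969 deg

0.3969 deg


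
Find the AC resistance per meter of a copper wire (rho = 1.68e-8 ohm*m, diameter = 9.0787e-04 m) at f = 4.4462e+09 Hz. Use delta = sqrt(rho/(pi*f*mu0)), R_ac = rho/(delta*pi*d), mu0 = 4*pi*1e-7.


delta = sqrt(1.68e-8 / (pi * 4.4462e+09 * 4*pi*1e-7)) = 9.783185e-07 m
R_ac = 1.68e-8 / (9.783185e-07 * pi * 9.0787e-04) = 6.021 ohm/m

6.021 ohm/m


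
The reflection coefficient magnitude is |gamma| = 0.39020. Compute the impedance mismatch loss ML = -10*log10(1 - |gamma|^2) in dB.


ML = -10 * log10(1 - 0.39020^2) = -10 * log10(0.84774396) = 0.7174 dB

0.7174 dB


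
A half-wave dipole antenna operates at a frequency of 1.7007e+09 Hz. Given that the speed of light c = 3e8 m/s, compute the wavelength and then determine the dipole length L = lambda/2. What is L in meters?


lambda = c / f = 3.0000e+08 / 1.7007e+09 = 0.1763980 m
L = lambda / 2 = 0.1763980 / 2 = 0.08820 m

0.08820 m


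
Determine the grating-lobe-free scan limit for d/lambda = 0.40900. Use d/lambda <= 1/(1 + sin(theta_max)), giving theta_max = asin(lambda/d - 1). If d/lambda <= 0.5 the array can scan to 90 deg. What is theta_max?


lambda/d - 1 = 1/0.40900 - 1 = 1.444988 >= 1
d/lambda <= 0.5, so the array can scan to endfire without grating lobes: theta_max = 90 deg

90 deg


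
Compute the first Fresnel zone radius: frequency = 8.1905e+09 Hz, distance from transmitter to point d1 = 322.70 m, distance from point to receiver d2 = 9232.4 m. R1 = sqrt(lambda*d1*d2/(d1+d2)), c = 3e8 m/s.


lambda = c / f = 3.0000e+08 / 8.1905e+09 = 0.03662780 m
R1 = sqrt(0.03662780 * 322.70 * 9232.4 / (322.70 + 9232.4)) = 3.379 m

3.379 m


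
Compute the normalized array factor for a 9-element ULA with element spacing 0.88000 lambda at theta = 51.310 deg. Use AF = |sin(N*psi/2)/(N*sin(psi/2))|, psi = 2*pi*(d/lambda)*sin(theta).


psi = 2*pi*0.88000*sin(51.310 deg) = 4.315762 rad
AF = |sin(9*4.315762/2) / (9*sin(4.315762/2))| = 0.07217

0.07217


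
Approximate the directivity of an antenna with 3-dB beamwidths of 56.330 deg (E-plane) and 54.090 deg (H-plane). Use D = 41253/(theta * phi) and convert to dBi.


D_linear = 41253 / (56.330 * 54.090) = 13.53938
D_dBi = 10 * log10(13.53938) = 11.32 dBi

11.32 dBi


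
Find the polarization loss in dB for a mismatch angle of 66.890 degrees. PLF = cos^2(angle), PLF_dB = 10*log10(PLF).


PLF_linear = cos^2(66.890 deg) = 0.1540544
PLF_dB = 10 * log10(0.1540544) = -8.123 dB

-8.123 dB


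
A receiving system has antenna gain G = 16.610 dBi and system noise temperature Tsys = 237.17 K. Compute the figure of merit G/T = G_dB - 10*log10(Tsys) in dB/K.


G/T = 16.610 - 10*log10(237.17) = 16.610 - 23.75060 = -7.141 dB/K

-7.141 dB/K


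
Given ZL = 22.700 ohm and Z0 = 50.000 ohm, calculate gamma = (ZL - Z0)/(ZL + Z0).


gamma = (22.700 - 50.000) / (22.700 + 50.000) = -0.3755

-0.3755


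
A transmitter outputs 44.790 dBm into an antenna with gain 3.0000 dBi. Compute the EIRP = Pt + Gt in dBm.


EIRP = Pt + Gt = 44.790 + 3.0000 = 47.79 dBm

47.79 dBm


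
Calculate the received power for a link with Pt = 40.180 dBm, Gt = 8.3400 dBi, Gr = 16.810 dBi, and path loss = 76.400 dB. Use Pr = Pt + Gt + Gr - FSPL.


Pr = 40.180 + 8.3400 + 16.810 - 76.400 = -11.07 dBm

-11.07 dBm


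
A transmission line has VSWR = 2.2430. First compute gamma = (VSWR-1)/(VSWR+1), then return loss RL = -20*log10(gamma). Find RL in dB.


gamma = (2.2430 - 1) / (2.2430 + 1) = 0.3832871
RL = -20 * log10(0.3832871) = 8.330 dB

8.330 dB


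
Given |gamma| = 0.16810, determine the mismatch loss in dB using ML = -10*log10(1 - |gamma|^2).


ML = -10 * log10(1 - 0.16810^2) = -10 * log10(0.97174239) = 0.1245 dB

0.1245 dB


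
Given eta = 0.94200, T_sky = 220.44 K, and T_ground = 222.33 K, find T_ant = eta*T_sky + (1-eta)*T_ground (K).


T_ant = 0.94200 * 220.44 + (1 - 0.94200) * 222.33 = 220.5 K

220.5 K


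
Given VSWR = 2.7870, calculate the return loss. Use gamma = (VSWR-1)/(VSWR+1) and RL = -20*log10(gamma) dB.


gamma = (2.7870 - 1) / (2.7870 + 1) = 0.4718775
RL = -20 * log10(0.4718775) = 6.523 dB

6.523 dB


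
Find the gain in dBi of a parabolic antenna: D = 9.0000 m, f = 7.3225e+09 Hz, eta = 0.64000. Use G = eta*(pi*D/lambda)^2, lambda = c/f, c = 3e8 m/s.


lambda = c / f = 3.0000e+08 / 7.3225e+09 = 0.04096961 m
G_linear = 0.64000 * (pi * 9.0000 / 0.04096961)^2 = 304818.3
G_dBi = 10 * log10(304818.3) = 54.84 dBi

54.84 dBi


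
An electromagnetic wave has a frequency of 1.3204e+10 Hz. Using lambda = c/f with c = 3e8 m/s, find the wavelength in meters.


lambda = c / f = 3.0000e+08 / 1.3204e+10 = 0.02272 m

0.02272 m


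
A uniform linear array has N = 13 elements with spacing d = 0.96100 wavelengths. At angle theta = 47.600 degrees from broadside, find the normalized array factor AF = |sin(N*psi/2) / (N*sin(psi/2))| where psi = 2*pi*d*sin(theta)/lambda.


psi = 2*pi*0.96100*sin(47.600 deg) = 4.458898 rad
AF = |sin(13*4.458898/2) / (13*sin(4.458898/2))| = 0.06329

0.06329


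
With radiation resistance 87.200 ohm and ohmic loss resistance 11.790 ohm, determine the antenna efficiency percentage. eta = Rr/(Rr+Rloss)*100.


eta = 87.200 / (87.200 + 11.790) * 100 = 88.09%

88.09%


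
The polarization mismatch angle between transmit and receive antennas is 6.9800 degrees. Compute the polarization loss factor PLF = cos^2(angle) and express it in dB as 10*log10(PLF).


PLF_linear = cos^2(6.9800 deg) = 0.9852322
PLF_dB = 10 * log10(0.9852322) = -0.06461 dB

-0.06461 dB


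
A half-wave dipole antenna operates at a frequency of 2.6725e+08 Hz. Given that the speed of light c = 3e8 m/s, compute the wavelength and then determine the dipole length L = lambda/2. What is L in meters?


lambda = c / f = 3.0000e+08 / 2.6725e+08 = 1.122544 m
L = lambda / 2 = 1.122544 / 2 = 0.5613 m

0.5613 m


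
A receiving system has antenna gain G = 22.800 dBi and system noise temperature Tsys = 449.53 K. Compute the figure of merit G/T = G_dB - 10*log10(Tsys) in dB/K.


G/T = 22.800 - 10*log10(449.53) = 22.800 - 26.52759 = -3.728 dB/K

-3.728 dB/K


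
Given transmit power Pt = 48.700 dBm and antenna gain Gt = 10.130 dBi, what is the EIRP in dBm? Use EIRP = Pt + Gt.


EIRP = Pt + Gt = 48.700 + 10.130 = 58.83 dBm

58.83 dBm


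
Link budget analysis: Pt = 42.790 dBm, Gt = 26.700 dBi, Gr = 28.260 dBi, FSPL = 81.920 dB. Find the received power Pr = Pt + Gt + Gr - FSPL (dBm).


Pr = 42.790 + 26.700 + 28.260 - 81.920 = 15.83 dBm

15.83 dBm


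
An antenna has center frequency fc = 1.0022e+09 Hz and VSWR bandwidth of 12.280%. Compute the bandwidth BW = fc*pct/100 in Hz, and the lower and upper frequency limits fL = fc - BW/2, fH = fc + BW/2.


BW = 1.0022e+09 * 12.280/100 = 1.230702e+08 Hz
fL = 1.0022e+09 - 1.230702e+08/2 = 9.407e+08 Hz
fH = 1.0022e+09 + 1.230702e+08/2 = 1.064e+09 Hz

BW=1.231e+08 Hz, fL=9.407e+08 Hz, fH=1.064e+09 Hz


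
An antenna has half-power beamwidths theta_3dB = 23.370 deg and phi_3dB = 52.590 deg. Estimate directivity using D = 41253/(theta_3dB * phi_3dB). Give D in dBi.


D_linear = 41253 / (23.370 * 52.590) = 33.56554
D_dBi = 10 * log10(33.56554) = 15.26 dBi

15.26 dBi


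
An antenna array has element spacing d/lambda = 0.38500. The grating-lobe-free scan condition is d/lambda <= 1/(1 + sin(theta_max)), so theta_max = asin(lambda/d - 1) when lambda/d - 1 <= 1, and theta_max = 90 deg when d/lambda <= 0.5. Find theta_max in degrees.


lambda/d - 1 = 1/0.38500 - 1 = 1.597403 >= 1
d/lambda <= 0.5, so the array can scan to endfire without grating lobes: theta_max = 90 deg

90 deg
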